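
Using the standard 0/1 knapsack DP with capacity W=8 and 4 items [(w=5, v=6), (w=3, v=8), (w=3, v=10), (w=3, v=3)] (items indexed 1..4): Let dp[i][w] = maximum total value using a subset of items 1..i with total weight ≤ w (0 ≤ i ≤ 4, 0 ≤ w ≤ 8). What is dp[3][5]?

i\w   0   1   2   3   4   5   6   7   8
  0   0   0   0   0   0   0   0   0   0
  1   0   0   0   0   0   6   6   6   6
  2   0   0   0   8   8   8   8   8  14
  3   0   0   0  10  10  10  18  18  18
  4   0   0   0  10  10  10  18  18  18

10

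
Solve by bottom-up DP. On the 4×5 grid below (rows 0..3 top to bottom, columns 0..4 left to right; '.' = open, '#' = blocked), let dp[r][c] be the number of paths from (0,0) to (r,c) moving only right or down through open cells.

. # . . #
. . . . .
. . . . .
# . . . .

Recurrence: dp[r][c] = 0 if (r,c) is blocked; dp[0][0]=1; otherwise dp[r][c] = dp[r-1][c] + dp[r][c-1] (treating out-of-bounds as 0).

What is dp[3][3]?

9

r\c   0   1   2   3   4
  0   1   0   0   0   0
  1   1   1   1   1   1
  2   1   2   3   4   5
  3   0   2   5   9  14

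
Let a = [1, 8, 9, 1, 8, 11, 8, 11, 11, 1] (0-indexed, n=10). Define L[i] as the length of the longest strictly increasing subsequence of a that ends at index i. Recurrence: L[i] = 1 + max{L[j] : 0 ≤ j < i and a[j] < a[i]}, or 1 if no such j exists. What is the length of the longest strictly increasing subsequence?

4

   i    0    1    2    3    4    5    6    7    8    9
a[i]    1    8    9    1    8   11    8   11   11    1
L[i]    1    2    3    1    2    4    2    4    4    1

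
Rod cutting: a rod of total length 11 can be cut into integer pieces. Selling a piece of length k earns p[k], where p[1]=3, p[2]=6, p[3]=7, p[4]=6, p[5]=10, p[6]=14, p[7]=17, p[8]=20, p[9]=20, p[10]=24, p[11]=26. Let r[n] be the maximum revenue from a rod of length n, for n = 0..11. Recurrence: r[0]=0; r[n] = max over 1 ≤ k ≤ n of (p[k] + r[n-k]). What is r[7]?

   n    0    1    2    3    4    5    6    7    8    9   10   11
r[n]    0    3    6    9   12   15   18   21   24   27   30   33

21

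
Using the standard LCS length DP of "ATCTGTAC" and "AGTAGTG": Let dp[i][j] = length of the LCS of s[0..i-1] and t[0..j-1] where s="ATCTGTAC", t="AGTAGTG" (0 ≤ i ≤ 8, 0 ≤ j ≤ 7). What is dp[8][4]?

4

   ''  A  G  T  A  G  T  G
''  0  0  0  0  0  0  0  0
 A  0  1  1  1  1  1  1  1
 T  0  1  1  2  2  2  2  2
 C  0  1  1  2  2  2  2  2
 T  0  1  1  2  2  2  3  3
 G  0  1  2  2  2  3  3  4
 T  0  1  2  3  3  3  4  4
 A  0  1  2  3  4  4  4  4
 C  0  1  2  3  4  4  4  4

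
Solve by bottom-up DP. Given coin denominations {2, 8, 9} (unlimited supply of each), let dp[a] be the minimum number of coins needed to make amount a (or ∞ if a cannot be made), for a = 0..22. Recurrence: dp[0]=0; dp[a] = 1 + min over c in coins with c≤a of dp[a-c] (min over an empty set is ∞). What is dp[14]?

4

 a  0  1  2  3  4  5  6  7  8  9 10 11 12 13 14 15 16 17 18 19 20 21 22
dp  0  -  1  -  2  -  3  -  1  1  2  2  3  3  4  4  2  2  2  3  3  4  4
(- denotes ∞ / unreachable)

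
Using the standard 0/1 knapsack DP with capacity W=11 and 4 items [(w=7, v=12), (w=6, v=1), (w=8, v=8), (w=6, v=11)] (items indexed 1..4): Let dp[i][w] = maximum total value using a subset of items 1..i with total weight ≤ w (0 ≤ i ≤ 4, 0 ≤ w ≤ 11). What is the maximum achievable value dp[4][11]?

i\w   0   1   2   3   4   5   6   7   8   9  10  11
  0   0   0   0   0   0   0   0   0   0   0   0   0
  1   0   0   0   0   0   0   0  12  12  12  12  12
  2   0   0   0   0   0   0   1  12  12  12  12  12
  3   0   0   0   0   0   0   1  12  12  12  12  12
  4   0   0   0   0   0   0  11  12  12  12  12  12

12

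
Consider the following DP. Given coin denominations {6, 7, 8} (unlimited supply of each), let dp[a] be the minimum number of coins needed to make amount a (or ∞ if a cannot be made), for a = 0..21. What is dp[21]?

 a  0  1  2  3  4  5  6  7  8  9 10 11 12 13 14 15 16 17 18 19 20 21
dp  0  -  -  -  -  -  1  1  1  -  -  -  2  2  2  2  2  -  3  3  3  3
(- denotes ∞ / unreachable)

3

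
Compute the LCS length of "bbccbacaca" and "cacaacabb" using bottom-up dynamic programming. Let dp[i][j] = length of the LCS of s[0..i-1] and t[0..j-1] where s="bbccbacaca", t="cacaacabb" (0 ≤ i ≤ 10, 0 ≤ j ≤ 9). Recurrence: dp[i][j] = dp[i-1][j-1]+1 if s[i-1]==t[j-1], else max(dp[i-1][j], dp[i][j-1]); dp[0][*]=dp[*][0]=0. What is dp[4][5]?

2

   ''  c  a  c  a  a  c  a  b  b
''  0  0  0  0  0  0  0  0  0  0
 b  0  0  0  0  0  0  0  0  1  1
 b  0  0  0  0  0  0  0  0  1  2
 c  0  1  1  1  1  1  1  1  1  2
 c  0  1  1  2  2  2  2  2  2  2
 b  0  1  1  2  2  2  2  2  3  3
 a  0  1  2  2  3  3  3  3  3  3
 c  0  1  2  3  3  3  4  4  4  4
 a  0  1  2  3  4  4  4  5  5  5
 c  0  1  2  3  4  4  5  5  5  5
 a  0  1  2  3  4  5  5  6  6  6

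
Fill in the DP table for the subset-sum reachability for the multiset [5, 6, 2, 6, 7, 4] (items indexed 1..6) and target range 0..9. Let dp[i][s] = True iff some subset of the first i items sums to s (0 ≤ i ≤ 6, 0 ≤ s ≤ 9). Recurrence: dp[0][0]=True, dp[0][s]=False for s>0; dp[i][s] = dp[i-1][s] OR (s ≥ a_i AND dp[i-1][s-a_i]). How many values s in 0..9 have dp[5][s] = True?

i\s   0   1   2   3   4   5   6   7   8   9
  0   T   F   F   F   F   F   F   F   F   F
  1   T   F   F   F   F   T   F   F   F   F
  2   T   F   F   F   F   T   T   F   F   F
  3   T   F   T   F   F   T   T   T   T   F
  4   T   F   T   F   F   T   T   T   T   F
  5   T   F   T   F   F   T   T   T   T   T
  6   T   F   T   F   T   T   T   T   T   T

7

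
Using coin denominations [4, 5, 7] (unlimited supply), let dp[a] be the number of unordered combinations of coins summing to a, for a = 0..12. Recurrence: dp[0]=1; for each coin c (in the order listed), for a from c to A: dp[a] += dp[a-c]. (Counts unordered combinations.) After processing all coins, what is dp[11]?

after  coin     0     1     2     3     4     5     6     7     8     9    10    11    12
          4     1     0     0     0     1     0     0     0     1     0     0     0     1
          5     1     0     0     0     1     1     0     0     1     1     1     0     1
          7     1     0     0     0     1     1     0     1     1     1     1     1     2

1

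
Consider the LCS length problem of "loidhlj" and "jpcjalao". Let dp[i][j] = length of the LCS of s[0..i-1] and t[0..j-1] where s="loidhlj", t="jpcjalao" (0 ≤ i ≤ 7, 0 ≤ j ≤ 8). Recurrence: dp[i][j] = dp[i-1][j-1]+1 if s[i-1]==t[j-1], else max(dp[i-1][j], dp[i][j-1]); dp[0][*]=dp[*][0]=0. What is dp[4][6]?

1

   ''  j  p  c  j  a  l  a  o
''  0  0  0  0  0  0  0  0  0
 l  0  0  0  0  0  0  1  1  1
 o  0  0  0  0  0  0  1  1  2
 i  0  0  0  0  0  0  1  1  2
 d  0  0  0  0  0  0  1  1  2
 h  0  0  0  0  0  0  1  1  2
 l  0  0  0  0  0  0  1  1  2
 j  0  1  1  1  1  1  1  1  2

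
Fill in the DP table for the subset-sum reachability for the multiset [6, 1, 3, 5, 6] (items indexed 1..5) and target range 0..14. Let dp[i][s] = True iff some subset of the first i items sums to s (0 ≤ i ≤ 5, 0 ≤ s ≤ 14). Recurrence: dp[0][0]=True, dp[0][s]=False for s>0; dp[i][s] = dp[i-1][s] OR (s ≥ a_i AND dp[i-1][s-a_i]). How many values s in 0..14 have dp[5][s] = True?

14

i\s   0   1   2   3   4   5   6   7   8   9  10  11  12  13  14
  0   T   F   F   F   F   F   F   F   F   F   F   F   F   F   F
  1   T   F   F   F   F   F   T   F   F   F   F   F   F   F   F
  2   T   T   F   F   F   F   T   T   F   F   F   F   F   F   F
  3   T   T   F   T   T   F   T   T   F   T   T   F   F   F   F
  4   T   T   F   T   T   T   T   T   T   T   T   T   T   F   T
  5   T   T   F   T   T   T   T   T   T   T   T   T   T   T   T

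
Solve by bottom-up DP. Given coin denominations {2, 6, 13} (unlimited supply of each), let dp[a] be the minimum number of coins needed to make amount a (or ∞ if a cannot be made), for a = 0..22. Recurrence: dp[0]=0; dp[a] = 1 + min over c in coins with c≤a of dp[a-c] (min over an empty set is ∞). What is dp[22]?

5

 a  0  1  2  3  4  5  6  7  8  9 10 11 12 13 14 15 16 17 18 19 20 21 22
dp  0  -  1  -  2  -  1  -  2  -  3  -  2  1  3  2  4  3  3  2  4  3  5
(- denotes ∞ / unreachable)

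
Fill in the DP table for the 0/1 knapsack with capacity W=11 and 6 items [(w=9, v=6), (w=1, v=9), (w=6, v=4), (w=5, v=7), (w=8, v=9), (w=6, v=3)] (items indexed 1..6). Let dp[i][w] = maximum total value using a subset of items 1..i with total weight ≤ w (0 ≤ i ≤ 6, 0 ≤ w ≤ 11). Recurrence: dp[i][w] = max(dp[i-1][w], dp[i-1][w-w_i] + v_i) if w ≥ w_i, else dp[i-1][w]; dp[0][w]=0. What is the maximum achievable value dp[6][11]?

18

i\w   0   1   2   3   4   5   6   7   8   9  10  11
  0   0   0   0   0   0   0   0   0   0   0   0   0
  1   0   0   0   0   0   0   0   0   0   6   6   6
  2   0   9   9   9   9   9   9   9   9   9  15  15
  3   0   9   9   9   9   9   9  13  13  13  15  15
  4   0   9   9   9   9   9  16  16  16  16  16  16
  5   0   9   9   9   9   9  16  16  16  18  18  18
  6   0   9   9   9   9   9  16  16  16  18  18  18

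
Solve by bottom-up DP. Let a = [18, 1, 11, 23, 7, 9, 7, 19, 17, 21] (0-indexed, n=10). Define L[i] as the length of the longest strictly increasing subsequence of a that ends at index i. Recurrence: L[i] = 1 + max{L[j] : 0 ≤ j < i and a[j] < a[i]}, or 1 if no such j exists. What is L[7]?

   i    0    1    2    3    4    5    6    7    8    9
a[i]   18    1   11   23    7    9    7   19   17   21
L[i]    1    1    2    3    2    3    2    4    4    5

4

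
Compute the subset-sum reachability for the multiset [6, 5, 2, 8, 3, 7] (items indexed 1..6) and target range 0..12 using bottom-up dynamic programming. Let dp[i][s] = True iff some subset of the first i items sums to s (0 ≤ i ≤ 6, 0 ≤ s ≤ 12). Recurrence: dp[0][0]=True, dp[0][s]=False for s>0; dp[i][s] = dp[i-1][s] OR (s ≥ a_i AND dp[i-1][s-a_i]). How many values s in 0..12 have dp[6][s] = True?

i\s   0   1   2   3   4   5   6   7   8   9  10  11  12
  0   T   F   F   F   F   F   F   F   F   F   F   F   F
  1   T   F   F   F   F   F   T   F   F   F   F   F   F
  2   T   F   F   F   F   T   T   F   F   F   F   T   F
  3   T   F   T   F   F   T   T   T   T   F   F   T   F
  4   T   F   T   F   F   T   T   T   T   F   T   T   F
  5   T   F   T   T   F   T   T   T   T   T   T   T   F
  6   T   F   T   T   F   T   T   T   T   T   T   T   T

11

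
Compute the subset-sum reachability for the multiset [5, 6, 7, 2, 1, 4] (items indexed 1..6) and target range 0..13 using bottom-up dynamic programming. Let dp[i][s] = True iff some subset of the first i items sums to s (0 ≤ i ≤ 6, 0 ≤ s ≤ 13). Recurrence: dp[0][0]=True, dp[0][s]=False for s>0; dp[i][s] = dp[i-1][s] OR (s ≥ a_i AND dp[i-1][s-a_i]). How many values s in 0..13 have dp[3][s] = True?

i\s   0   1   2   3   4   5   6   7   8   9  10  11  12  13
  0   T   F   F   F   F   F   F   F   F   F   F   F   F   F
  1   T   F   F   F   F   T   F   F   F   F   F   F   F   F
  2   T   F   F   F   F   T   T   F   F   F   F   T   F   F
  3   T   F   F   F   F   T   T   T   F   F   F   T   T   T
  4   T   F   T   F   F   T   T   T   T   T   F   T   T   T
  5   T   T   T   T   F   T   T   T   T   T   T   T   T   T
  6   T   T   T   T   T   T   T   T   T   T   T   T   T   T

7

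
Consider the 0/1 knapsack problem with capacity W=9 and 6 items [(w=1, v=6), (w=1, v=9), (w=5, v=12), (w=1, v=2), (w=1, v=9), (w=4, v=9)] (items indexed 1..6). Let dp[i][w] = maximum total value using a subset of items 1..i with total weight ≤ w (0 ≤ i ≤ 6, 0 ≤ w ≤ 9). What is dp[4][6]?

21

i\w   0   1   2   3   4   5   6   7   8   9
  0   0   0   0   0   0   0   0   0   0   0
  1   0   6   6   6   6   6   6   6   6   6
  2   0   9  15  15  15  15  15  15  15  15
  3   0   9  15  15  15  15  21  27  27  27
  4   0   9  15  17  17  17  21  27  29  29
  5   0   9  18  24  26  26  26  30  36  38
  6   0   9  18  24  26  26  27  33  36  38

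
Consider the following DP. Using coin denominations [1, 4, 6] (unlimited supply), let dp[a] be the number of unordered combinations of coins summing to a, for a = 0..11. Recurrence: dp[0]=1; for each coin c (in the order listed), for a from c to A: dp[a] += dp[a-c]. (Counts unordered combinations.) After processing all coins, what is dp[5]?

2

after  coin     0     1     2     3     4     5     6     7     8     9    10    11
          1     1     1     1     1     1     1     1     1     1     1     1     1
          4     1     1     1     1     2     2     2     2     3     3     3     3
          6     1     1     1     1     2     2     3     3     4     4     5     5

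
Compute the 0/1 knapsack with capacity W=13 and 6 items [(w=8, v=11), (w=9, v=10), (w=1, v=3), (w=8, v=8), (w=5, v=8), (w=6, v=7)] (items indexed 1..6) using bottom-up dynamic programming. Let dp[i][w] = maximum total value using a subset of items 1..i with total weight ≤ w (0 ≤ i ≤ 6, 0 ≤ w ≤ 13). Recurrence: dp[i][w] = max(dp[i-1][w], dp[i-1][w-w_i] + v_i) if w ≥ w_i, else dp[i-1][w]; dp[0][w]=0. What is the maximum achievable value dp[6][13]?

i\w   0   1   2   3   4   5   6   7   8   9  10  11  12  13
  0   0   0   0   0   0   0   0   0   0   0   0   0   0   0
  1   0   0   0   0   0   0   0   0  11  11  11  11  11  11
  2   0   0   0   0   0   0   0   0  11  11  11  11  11  11
  3   0   3   3   3   3   3   3   3  11  14  14  14  14  14
  4   0   3   3   3   3   3   3   3  11  14  14  14  14  14
  5   0   3   3   3   3   8  11  11  11  14  14  14  14  19
  6   0   3   3   3   3   8  11  11  11  14  14  15  18  19

19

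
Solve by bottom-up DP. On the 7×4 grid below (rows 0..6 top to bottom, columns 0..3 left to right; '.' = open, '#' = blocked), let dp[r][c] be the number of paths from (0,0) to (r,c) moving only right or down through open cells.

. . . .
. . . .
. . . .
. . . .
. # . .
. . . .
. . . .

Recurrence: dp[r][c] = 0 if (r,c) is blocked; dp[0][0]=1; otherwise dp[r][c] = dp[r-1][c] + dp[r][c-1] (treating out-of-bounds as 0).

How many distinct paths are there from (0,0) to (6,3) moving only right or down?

54

r\c   0   1   2   3
  0   1   1   1   1
  1   1   2   3   4
  2   1   3   6  10
  3   1   4  10  20
  4   1   0  10  30
  5   1   1  11  41
  6   1   2  13  54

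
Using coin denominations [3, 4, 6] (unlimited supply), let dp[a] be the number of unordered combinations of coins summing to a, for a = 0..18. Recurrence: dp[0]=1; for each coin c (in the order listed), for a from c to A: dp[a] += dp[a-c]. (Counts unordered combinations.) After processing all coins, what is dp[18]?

6

after  coin     0     1     2     3     4     5     6     7     8     9    10    11    12    13    14    15    16    17    18
          3     1     0     0     1     0     0     1     0     0     1     0     0     1     0     0     1     0     0     1
          4     1     0     0     1     1     0     1     1     1     1     1     1     2     1     1     2     2     1     2
          6     1     0     0     1     1     0     2     1     1     2     2     1     4     2     2     4     4     2     6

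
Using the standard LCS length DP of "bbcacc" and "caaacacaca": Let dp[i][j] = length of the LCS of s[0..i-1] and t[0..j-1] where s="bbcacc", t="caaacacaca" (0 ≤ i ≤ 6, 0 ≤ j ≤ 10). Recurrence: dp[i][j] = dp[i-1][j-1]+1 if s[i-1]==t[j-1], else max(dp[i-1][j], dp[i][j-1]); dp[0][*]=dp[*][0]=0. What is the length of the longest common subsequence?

4

   ''  c  a  a  a  c  a  c  a  c  a
''  0  0  0  0  0  0  0  0  0  0  0
 b  0  0  0  0  0  0  0  0  0  0  0
 b  0  0  0  0  0  0  0  0  0  0  0
 c  0  1  1  1  1  1  1  1  1  1  1
 a  0  1  2  2  2  2  2  2  2  2  2
 c  0  1  2  2  2  3  3  3  3  3  3
 c  0  1  2  2  2  3  3  4  4  4  4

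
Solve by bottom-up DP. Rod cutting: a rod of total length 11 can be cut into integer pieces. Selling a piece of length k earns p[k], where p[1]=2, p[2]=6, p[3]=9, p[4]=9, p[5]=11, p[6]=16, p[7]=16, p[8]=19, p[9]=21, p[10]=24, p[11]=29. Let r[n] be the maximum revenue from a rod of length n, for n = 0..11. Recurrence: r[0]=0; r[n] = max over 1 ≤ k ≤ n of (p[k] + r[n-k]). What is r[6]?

   n    0    1    2    3    4    5    6    7    8    9   10   11
r[n]    0    2    6    9   12   15   18   21   24   27   30   33

18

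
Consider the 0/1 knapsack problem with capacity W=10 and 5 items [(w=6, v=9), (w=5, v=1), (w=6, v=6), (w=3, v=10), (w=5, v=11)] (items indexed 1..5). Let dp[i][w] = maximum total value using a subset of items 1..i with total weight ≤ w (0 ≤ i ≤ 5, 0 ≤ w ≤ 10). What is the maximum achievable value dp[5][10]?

i\w   0   1   2   3   4   5   6   7   8   9  10
  0   0   0   0   0   0   0   0   0   0   0   0
  1   0   0   0   0   0   0   9   9   9   9   9
  2   0   0   0   0   0   1   9   9   9   9   9
  3   0   0   0   0   0   1   9   9   9   9   9
  4   0   0   0  10  10  10  10  10  11  19  19
  5   0   0   0  10  10  11  11  11  21  21  21

21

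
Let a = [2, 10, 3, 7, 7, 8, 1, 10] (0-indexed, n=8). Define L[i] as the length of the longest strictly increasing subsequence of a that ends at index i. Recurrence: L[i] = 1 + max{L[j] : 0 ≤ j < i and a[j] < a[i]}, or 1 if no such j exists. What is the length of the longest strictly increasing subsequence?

   i    0    1    2    3    4    5    6    7
a[i]    2   10    3    7    7    8    1   10
L[i]    1    2    2    3    3    4    1    5

5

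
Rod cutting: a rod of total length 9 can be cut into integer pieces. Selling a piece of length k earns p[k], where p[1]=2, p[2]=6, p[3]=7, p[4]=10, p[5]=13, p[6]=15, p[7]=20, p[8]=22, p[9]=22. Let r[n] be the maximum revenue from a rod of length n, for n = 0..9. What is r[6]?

18

   n    0    1    2    3    4    5    6    7    8    9
r[n]    0    2    6    8   12   14   18   20   24   26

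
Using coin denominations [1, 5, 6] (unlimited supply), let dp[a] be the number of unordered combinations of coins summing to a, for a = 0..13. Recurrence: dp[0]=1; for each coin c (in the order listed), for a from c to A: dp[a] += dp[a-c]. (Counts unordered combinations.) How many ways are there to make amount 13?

after  coin     0     1     2     3     4     5     6     7     8     9    10    11    12    13
          1     1     1     1     1     1     1     1     1     1     1     1     1     1     1
          5     1     1     1     1     1     2     2     2     2     2     3     3     3     3
          6     1     1     1     1     1     2     3     3     3     3     4     5     6     6

6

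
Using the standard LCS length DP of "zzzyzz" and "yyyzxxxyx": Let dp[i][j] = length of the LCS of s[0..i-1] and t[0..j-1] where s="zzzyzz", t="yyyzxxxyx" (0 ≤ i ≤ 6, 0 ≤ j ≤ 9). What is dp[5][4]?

   ''  y  y  y  z  x  x  x  y  x
''  0  0  0  0  0  0  0  0  0  0
 z  0  0  0  0  1  1  1  1  1  1
 z  0  0  0  0  1  1  1  1  1  1
 z  0  0  0  0  1  1  1  1  1  1
 y  0  1  1  1  1  1  1  1  2  2
 z  0  1  1  1  2  2  2  2  2  2
 z  0  1  1  1  2  2  2  2  2  2

2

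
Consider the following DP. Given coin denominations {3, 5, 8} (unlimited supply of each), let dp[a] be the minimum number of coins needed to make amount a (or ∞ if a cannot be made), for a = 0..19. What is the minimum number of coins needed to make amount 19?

 a  0  1  2  3  4  5  6  7  8  9 10 11 12 13 14 15 16 17 18 19
dp  0  -  -  1  -  1  2  -  1  3  2  2  4  2  3  3  2  4  3  3
(- denotes ∞ / unreachable)

3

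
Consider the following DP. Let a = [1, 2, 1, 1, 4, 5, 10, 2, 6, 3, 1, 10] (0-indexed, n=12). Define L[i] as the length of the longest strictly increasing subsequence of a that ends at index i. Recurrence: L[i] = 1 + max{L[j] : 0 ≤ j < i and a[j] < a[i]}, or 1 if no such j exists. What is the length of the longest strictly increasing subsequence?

   i    0    1    2    3    4    5    6    7    8    9   10   11
a[i]    1    2    1    1    4    5   10    2    6    3    1   10
L[i]    1    2    1    1    3    4    5    2    5    3    1    6

6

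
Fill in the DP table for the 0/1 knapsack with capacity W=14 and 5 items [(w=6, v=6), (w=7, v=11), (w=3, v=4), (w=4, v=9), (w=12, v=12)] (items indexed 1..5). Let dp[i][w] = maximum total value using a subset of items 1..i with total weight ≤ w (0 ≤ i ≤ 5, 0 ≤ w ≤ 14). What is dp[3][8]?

11

i\w   0   1   2   3   4   5   6   7   8   9  10  11  12  13  14
  0   0   0   0   0   0   0   0   0   0   0   0   0   0   0   0
  1   0   0   0   0   0   0   6   6   6   6   6   6   6   6   6
  2   0   0   0   0   0   0   6  11  11  11  11  11  11  17  17
  3   0   0   0   4   4   4   6  11  11  11  15  15  15  17  17
  4   0   0   0   4   9   9   9  13  13  13  15  20  20  20  24
  5   0   0   0   4   9   9   9  13  13  13  15  20  20  20  24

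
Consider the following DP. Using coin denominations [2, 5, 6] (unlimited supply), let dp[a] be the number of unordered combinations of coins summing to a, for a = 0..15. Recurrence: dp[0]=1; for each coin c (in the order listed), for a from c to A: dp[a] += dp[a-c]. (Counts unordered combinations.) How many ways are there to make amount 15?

3

after  coin     0     1     2     3     4     5     6     7     8     9    10    11    12    13    14    15
          2     1     0     1     0     1     0     1     0     1     0     1     0     1     0     1     0
          5     1     0     1     0     1     1     1     1     1     1     2     1     2     1     2     2
          6     1     0     1     0     1     1     2     1     2     1     3     2     4     2     4     3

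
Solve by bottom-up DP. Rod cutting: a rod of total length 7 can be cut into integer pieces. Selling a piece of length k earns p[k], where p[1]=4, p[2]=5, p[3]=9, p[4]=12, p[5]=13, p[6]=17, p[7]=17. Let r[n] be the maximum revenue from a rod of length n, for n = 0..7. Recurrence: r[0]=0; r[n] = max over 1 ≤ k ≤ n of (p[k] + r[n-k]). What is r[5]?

20

   n    0    1    2    3    4    5    6    7
r[n]    0    4    8   12   16   20   24   28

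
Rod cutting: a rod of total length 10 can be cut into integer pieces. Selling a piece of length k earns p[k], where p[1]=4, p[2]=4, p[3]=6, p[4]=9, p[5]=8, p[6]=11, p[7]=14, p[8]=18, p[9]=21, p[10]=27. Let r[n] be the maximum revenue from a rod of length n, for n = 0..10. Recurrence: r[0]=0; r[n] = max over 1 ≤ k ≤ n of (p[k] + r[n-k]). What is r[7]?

   n    0    1    2    3    4    5    6    7    8    9   10
r[n]    0    4    8   12   16   20   24   28   32   36   40

28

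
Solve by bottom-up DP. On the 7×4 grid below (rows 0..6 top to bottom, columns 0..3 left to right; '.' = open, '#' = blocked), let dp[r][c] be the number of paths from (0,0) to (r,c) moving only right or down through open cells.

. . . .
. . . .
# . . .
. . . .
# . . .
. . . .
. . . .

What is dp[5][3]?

36

r\c   0   1   2   3
  0   1   1   1   1
  1   1   2   3   4
  2   0   2   5   9
  3   0   2   7  16
  4   0   2   9  25
  5   0   2  11  36
  6   0   2  13  49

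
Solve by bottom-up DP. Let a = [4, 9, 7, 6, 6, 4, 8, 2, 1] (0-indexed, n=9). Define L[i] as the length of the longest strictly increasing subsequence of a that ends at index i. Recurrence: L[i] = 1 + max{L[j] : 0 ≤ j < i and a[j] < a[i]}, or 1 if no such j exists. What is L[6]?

   i    0    1    2    3    4    5    6    7    8
a[i]    4    9    7    6    6    4    8    2    1
L[i]    1    2    2    2    2    1    3    1    1

3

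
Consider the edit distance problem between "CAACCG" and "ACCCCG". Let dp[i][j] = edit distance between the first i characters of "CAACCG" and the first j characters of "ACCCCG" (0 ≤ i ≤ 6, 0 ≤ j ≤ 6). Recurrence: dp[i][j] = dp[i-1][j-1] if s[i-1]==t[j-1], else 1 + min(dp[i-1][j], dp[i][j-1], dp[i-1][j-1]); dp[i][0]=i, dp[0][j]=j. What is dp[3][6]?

5

   ''  A  C  C  C  C  G
''  0  1  2  3  4  5  6
 C  1  1  1  2  3  4  5
 A  2  1  2  2  3  4  5
 A  3  2  2  3  3  4  5
 C  4  3  2  2  3  3  4
 C  5  4  3  2  2  3  4
 G  6  5  4  3  3  3  3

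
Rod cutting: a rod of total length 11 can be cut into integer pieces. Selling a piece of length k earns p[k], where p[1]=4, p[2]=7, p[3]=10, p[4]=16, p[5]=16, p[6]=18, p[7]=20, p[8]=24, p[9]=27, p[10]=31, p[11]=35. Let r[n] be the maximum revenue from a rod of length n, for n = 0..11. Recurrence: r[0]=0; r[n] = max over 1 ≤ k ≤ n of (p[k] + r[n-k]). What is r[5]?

20

   n    0    1    2    3    4    5    6    7    8    9   10   11
r[n]    0    4    8   12   16   20   24   28   32   36   40   44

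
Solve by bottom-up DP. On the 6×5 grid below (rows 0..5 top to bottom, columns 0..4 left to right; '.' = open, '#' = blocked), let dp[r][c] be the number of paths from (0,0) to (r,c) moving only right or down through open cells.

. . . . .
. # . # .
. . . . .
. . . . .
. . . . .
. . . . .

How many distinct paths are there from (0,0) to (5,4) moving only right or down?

46

r\c   0   1   2   3   4
  0   1   1   1   1   1
  1   1   0   1   0   1
  2   1   1   2   2   3
  3   1   2   4   6   9
  4   1   3   7  13  22
  5   1   4  11  24  46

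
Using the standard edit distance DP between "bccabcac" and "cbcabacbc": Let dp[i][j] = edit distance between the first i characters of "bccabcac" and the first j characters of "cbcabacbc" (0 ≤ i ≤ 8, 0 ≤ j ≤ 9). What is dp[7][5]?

   ''  c  b  c  a  b  a  c  b  c
''  0  1  2  3  4  5  6  7  8  9
 b  1  1  1  2  3  4  5  6  7  8
 c  2  1  2  1  2  3  4  5  6  7
 c  3  2  2  2  2  3  4  4  5  6
 a  4  3  3  3  2  3  3  4  5  6
 b  5  4  3  4  3  2  3  4  4  5
 c  6  5  4  3  4  3  3  3  4  4
 a  7  6  5  4  3  4  3  4  4  5
 c  8  7  6  5  4  4  4  3  4  4

4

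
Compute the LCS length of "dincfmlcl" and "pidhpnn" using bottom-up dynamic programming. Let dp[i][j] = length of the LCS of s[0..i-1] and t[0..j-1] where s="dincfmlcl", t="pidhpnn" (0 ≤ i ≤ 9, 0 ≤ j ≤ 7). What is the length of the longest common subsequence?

   ''  p  i  d  h  p  n  n
''  0  0  0  0  0  0  0  0
 d  0  0  0  1  1  1  1  1
 i  0  0  1  1  1  1  1  1
 n  0  0  1  1  1  1  2  2
 c  0  0  1  1  1  1  2  2
 f  0  0  1  1  1  1  2  2
 m  0  0  1  1  1  1  2  2
 l  0  0  1  1  1  1  2  2
 c  0  0  1  1  1  1  2  2
 l  0  0  1  1  1  1  2  2

2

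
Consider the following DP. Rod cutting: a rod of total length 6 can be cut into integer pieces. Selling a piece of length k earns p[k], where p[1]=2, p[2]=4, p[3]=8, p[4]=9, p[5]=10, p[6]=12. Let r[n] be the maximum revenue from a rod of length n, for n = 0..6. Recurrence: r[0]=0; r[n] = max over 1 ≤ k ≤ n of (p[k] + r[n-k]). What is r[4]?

10

   n    0    1    2    3    4    5    6
r[n]    0    2    4    8   10   12   16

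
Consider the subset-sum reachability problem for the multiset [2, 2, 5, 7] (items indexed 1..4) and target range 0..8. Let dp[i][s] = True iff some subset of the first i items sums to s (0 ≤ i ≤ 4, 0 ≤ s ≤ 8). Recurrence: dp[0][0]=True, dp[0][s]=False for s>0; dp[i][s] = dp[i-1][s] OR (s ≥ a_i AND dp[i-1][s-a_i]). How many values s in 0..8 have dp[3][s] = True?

5

i\s   0   1   2   3   4   5   6   7   8
  0   T   F   F   F   F   F   F   F   F
  1   T   F   T   F   F   F   F   F   F
  2   T   F   T   F   T   F   F   F   F
  3   T   F   T   F   T   T   F   T   F
  4   T   F   T   F   T   T   F   T   F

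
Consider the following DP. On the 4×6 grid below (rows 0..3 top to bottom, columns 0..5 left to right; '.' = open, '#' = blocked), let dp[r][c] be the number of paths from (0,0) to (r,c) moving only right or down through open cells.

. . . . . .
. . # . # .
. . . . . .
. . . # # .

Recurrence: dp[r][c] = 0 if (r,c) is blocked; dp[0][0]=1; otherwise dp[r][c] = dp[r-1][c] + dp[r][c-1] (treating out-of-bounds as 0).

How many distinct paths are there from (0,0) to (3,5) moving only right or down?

5

r\c   0   1   2   3   4   5
  0   1   1   1   1   1   1
  1   1   2   0   1   0   1
  2   1   3   3   4   4   5
  3   1   4   7   0   0   5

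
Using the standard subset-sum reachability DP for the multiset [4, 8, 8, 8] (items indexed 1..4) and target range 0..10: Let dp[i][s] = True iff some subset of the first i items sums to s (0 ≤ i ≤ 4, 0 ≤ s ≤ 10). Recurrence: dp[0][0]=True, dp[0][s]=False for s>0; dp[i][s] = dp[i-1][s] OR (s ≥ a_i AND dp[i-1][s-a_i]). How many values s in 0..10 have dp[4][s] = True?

i\s   0   1   2   3   4   5   6   7   8   9  10
  0   T   F   F   F   F   F   F   F   F   F   F
  1   T   F   F   F   T   F   F   F   F   F   F
  2   T   F   F   F   T   F   F   F   T   F   F
  3   T   F   F   F   T   F   F   F   T   F   F
  4   T   F   F   F   T   F   F   F   T   F   F

3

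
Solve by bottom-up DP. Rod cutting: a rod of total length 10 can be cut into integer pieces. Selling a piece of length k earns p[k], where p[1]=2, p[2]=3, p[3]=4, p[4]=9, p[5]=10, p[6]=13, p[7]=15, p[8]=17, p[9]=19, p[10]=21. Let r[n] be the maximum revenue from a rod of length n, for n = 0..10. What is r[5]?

11

   n    0    1    2    3    4    5    6    7    8    9   10
r[n]    0    2    4    6    9   11   13   15   18   20   22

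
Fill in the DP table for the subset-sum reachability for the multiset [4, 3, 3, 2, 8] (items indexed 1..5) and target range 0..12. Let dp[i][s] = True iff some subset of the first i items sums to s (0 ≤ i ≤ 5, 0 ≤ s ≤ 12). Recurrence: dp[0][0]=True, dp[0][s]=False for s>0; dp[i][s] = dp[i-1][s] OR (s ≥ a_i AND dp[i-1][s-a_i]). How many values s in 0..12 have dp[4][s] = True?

11

i\s   0   1   2   3   4   5   6   7   8   9  10  11  12
  0   T   F   F   F   F   F   F   F   F   F   F   F   F
  1   T   F   F   F   T   F   F   F   F   F   F   F   F
  2   T   F   F   T   T   F   F   T   F   F   F   F   F
  3   T   F   F   T   T   F   T   T   F   F   T   F   F
  4   T   F   T   T   T   T   T   T   T   T   T   F   T
  5   T   F   T   T   T   T   T   T   T   T   T   T   T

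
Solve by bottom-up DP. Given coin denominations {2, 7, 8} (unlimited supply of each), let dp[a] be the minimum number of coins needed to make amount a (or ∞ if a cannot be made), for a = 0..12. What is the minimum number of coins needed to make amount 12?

3

 a  0  1  2  3  4  5  6  7  8  9 10 11 12
dp  0  -  1  -  2  -  3  1  1  2  2  3  3
(- denotes ∞ / unreachable)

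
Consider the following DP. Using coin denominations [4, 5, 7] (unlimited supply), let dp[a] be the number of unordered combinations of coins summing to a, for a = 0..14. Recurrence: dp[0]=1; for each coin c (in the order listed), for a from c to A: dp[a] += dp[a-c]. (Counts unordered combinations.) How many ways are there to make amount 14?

2

after  coin     0     1     2     3     4     5     6     7     8     9    10    11    12    13    14
          4     1     0     0     0     1     0     0     0     1     0     0     0     1     0     0
          5     1     0     0     0     1     1     0     0     1     1     1     0     1     1     1
          7     1     0     0     0     1     1     0     1     1     1     1     1     2     1     2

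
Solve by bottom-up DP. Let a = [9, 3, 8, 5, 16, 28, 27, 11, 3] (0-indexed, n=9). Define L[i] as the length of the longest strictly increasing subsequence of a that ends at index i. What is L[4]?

3

   i    0    1    2    3    4    5    6    7    8
a[i]    9    3    8    5   16   28   27   11    3
L[i]    1    1    2    2    3    4    4    3    1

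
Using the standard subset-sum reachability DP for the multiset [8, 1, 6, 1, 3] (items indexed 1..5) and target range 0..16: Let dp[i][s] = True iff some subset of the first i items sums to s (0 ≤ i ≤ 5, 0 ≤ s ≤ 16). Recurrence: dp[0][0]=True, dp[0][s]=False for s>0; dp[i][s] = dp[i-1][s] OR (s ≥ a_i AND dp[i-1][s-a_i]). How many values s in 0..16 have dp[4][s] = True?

i\s   0   1   2   3   4   5   6   7   8   9  10  11  12  13  14  15  16
  0   T   F   F   F   F   F   F   F   F   F   F   F   F   F   F   F   F
  1   T   F   F   F   F   F   F   F   T   F   F   F   F   F   F   F   F
  2   T   T   F   F   F   F   F   F   T   T   F   F   F   F   F   F   F
  3   T   T   F   F   F   F   T   T   T   T   F   F   F   F   T   T   F
  4   T   T   T   F   F   F   T   T   T   T   T   F   F   F   T   T   T
  5   T   T   T   T   T   T   T   T   T   T   T   T   T   T   T   T   T

11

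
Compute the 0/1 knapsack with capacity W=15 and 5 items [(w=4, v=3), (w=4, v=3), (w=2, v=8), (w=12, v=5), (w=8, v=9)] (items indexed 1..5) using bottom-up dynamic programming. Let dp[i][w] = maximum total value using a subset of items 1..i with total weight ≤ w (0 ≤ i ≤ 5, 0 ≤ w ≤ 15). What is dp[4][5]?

8

i\w   0   1   2   3   4   5   6   7   8   9  10  11  12  13  14  15
  0   0   0   0   0   0   0   0   0   0   0   0   0   0   0   0   0
  1   0   0   0   0   3   3   3   3   3   3   3   3   3   3   3   3
  2   0   0   0   0   3   3   3   3   6   6   6   6   6   6   6   6
  3   0   0   8   8   8   8  11  11  11  11  14  14  14  14  14  14
  4   0   0   8   8   8   8  11  11  11  11  14  14  14  14  14  14
  5   0   0   8   8   8   8  11  11  11  11  17  17  17  17  20  20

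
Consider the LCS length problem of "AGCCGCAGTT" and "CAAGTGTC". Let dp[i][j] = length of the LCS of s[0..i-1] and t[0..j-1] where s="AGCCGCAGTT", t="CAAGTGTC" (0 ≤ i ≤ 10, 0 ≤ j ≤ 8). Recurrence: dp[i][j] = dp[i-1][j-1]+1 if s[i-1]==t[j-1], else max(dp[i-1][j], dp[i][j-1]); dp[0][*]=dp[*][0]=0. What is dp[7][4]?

2

   ''  C  A  A  G  T  G  T  C
''  0  0  0  0  0  0  0  0  0
 A  0  0  1  1  1  1  1  1  1
 G  0  0  1  1  2  2  2  2  2
 C  0  1  1  1  2  2  2  2  3
 C  0  1  1  1  2  2  2  2  3
 G  0  1  1  1  2  2  3  3  3
 C  0  1  1  1  2  2  3  3  4
 A  0  1  2  2  2  2  3  3  4
 G  0  1  2  2  3  3  3  3  4
 T  0  1  2  2  3  4  4  4  4
 T  0  1  2  2  3  4  4  5  5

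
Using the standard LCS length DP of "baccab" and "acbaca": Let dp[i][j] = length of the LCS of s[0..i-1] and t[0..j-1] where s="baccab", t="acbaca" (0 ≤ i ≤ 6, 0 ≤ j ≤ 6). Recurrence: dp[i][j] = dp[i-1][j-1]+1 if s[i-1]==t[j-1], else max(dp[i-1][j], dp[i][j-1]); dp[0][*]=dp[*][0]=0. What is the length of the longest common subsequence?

   ''  a  c  b  a  c  a
''  0  0  0  0  0  0  0
 b  0  0  0  1  1  1  1
 a  0  1  1  1  2  2  2
 c  0  1  2  2  2  3  3
 c  0  1  2  2  2  3  3
 a  0  1  2  2  3  3  4
 b  0  1  2  3  3  3  4

4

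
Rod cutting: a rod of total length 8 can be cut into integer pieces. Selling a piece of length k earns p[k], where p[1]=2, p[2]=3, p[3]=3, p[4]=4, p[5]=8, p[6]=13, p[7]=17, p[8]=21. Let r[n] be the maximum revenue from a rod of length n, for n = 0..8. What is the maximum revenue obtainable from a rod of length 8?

21

   n    0    1    2    3    4    5    6    7    8
r[n]    0    2    4    6    8   10   13   17   21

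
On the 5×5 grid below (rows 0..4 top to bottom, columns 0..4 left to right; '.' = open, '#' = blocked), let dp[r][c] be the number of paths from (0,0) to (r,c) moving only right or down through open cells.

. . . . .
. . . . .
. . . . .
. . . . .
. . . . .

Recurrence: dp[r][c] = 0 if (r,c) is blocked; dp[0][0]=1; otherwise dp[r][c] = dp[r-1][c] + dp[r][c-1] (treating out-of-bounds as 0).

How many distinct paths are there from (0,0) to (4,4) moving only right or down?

r\c   0   1   2   3   4
  0   1   1   1   1   1
  1   1   2   3   4   5
  2   1   3   6  10  15
  3   1   4  10  20  35
  4   1   5  15  35  70

70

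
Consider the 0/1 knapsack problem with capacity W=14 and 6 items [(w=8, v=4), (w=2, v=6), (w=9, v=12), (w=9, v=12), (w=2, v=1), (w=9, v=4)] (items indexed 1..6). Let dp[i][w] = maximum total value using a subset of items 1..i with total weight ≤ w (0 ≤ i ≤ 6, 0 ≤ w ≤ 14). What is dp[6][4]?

7

i\w   0   1   2   3   4   5   6   7   8   9  10  11  12  13  14
  0   0   0   0   0   0   0   0   0   0   0   0   0   0   0   0
  1   0   0   0   0   0   0   0   0   4   4   4   4   4   4   4
  2   0   0   6   6   6   6   6   6   6   6  10  10  10  10  10
  3   0   0   6   6   6   6   6   6   6  12  12  18  18  18  18
  4   0   0   6   6   6   6   6   6   6  12  12  18  18  18  18
  5   0   0   6   6   7   7   7   7   7  12  12  18  18  19  19
  6   0   0   6   6   7   7   7   7   7  12  12  18  18  19  19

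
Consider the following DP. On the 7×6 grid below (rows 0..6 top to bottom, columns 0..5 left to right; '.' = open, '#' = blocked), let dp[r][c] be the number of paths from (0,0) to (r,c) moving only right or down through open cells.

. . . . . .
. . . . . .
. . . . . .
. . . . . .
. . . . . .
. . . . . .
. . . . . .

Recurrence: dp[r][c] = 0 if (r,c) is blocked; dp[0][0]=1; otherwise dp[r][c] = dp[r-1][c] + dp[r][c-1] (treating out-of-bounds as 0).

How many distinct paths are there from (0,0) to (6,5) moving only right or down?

r\c   0   1   2   3   4   5
  0   1   1   1   1   1   1
  1   1   2   3   4   5   6
  2   1   3   6  10  15  21
  3   1   4  10  20  35  56
  4   1   5  15  35  70 126
  5   1   6  21  56 126 252
  6   1   7  28  84 210 462

462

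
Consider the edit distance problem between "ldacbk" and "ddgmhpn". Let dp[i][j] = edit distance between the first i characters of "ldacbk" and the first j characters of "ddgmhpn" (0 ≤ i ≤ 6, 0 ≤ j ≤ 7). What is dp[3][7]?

   ''  d  d  g  m  h  p  n
''  0  1  2  3  4  5  6  7
 l  1  1  2  3  4  5  6  7
 d  2  1  1  2  3  4  5  6
 a  3  2  2  2  3  4  5  6
 c  4  3  3  3  3  4  5  6
 b  5  4  4  4  4  4  5  6
 k  6  5  5  5  5  5  5  6

6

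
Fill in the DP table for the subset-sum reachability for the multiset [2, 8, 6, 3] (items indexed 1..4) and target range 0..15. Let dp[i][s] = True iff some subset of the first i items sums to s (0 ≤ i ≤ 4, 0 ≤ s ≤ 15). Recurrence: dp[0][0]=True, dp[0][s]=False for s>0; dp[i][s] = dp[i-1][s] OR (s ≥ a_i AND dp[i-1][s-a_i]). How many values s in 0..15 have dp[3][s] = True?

6

i\s   0   1   2   3   4   5   6   7   8   9  10  11  12  13  14  15
  0   T   F   F   F   F   F   F   F   F   F   F   F   F   F   F   F
  1   T   F   T   F   F   F   F   F   F   F   F   F   F   F   F   F
  2   T   F   T   F   F   F   F   F   T   F   T   F   F   F   F   F
  3   T   F   T   F   F   F   T   F   T   F   T   F   F   F   T   F
  4   T   F   T   T   F   T   T   F   T   T   T   T   F   T   T   F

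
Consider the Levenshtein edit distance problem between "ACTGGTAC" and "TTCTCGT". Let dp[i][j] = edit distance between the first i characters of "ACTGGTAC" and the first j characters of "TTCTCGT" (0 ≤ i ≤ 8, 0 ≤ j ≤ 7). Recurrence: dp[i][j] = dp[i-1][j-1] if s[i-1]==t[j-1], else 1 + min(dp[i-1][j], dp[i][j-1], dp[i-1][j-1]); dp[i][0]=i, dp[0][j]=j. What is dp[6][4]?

4

   ''  T  T  C  T  C  G  T
''  0  1  2  3  4  5  6  7
 A  1  1  2  3  4  5  6  7
 C  2  2  2  2  3  4  5  6
 T  3  2  2  3  2  3  4  5
 G  4  3  3  3  3  3  3  4
 G  5  4  4  4  4  4  3  4
 T  6  5  4  5  4  5  4  3
 A  7  6  5  5  5  5  5  4
 C  8  7  6  5  6  5  6  5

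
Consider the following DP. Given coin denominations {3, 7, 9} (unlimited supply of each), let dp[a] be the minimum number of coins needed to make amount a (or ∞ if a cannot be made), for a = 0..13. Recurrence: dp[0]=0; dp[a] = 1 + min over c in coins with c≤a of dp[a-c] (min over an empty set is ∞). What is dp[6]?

 a  0  1  2  3  4  5  6  7  8  9 10 11 12 13
dp  0  -  -  1  -  -  2  1  -  1  2  -  2  3
(- denotes ∞ / unreachable)

2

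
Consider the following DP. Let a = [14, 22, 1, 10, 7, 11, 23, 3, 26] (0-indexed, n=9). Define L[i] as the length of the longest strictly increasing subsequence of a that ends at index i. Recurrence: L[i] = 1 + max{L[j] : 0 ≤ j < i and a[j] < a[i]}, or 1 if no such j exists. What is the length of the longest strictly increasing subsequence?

5

   i    0    1    2    3    4    5    6    7    8
a[i]   14   22    1   10    7   11   23    3   26
L[i]    1    2    1    2    2    3    4    2    5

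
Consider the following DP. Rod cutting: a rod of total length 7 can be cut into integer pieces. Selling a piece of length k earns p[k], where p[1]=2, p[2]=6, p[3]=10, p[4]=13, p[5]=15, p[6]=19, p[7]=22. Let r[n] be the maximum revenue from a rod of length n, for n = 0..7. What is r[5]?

16

   n    0    1    2    3    4    5    6    7
r[n]    0    2    6   10   13   16   20   23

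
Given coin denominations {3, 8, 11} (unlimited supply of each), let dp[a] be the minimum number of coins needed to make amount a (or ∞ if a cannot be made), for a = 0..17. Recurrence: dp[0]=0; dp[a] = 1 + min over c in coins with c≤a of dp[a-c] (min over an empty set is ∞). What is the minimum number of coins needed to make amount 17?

3

 a  0  1  2  3  4  5  6  7  8  9 10 11 12 13 14 15 16 17
dp  0  -  -  1  -  -  2  -  1  3  -  1  4  -  2  5  2  3
(- denotes ∞ / unreachable)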